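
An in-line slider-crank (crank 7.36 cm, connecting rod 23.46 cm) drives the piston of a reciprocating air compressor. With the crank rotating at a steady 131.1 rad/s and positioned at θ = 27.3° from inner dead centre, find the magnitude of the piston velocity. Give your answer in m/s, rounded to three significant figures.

ω = 131.1 rad/s
For an in-line slider-crank, x = r cosθ + √(L² − r² sin²θ), so v = −rω sinθ·[1 + r cosθ/√(L² − r² sin²θ)].
With r = 0.0736 m, L = 0.2346 m, θ = 27.3°: √(L² − r² sin²θ) = 0.23216 m.
v = −0.0736·131.1·0.45865·[1 + 0.0736·0.88862/0.23216] = -5.6722 m/s.
|v| = 5.6722 m/s.

5.67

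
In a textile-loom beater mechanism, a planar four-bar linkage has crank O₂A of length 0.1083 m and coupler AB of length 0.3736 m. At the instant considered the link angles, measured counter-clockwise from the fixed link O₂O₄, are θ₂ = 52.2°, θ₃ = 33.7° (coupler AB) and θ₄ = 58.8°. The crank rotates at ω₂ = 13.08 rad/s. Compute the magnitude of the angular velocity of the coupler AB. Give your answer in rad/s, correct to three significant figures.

1.03

ω₂ = 13.08 rad/s
Differentiating the loop-closure r₂e^{iθ₂}+r₃e^{iθ₃}=r₁+r₄e^{iθ₄} gives r₂ω₂e^{iθ₂}+r₃ω₃e^{iθ₃}=r₄ω₄e^{iθ₄}.
Eliminating the other unknown: ω₃ = r₂ω₂ sin(θ₄−θ₂) / [r₃ sin(θ₃−θ₄)].
Numerator sine = +0.11494; denominator sine = -0.42420.
Result = 0.1083·13.08·(+0.11494) / (0.3736·(-0.42420)) = -1.0274 rad/s; magnitude 1.0274 rad/s.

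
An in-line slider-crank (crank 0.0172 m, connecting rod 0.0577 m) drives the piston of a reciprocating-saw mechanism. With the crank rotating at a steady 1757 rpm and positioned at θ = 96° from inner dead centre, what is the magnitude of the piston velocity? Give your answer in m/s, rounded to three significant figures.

3.04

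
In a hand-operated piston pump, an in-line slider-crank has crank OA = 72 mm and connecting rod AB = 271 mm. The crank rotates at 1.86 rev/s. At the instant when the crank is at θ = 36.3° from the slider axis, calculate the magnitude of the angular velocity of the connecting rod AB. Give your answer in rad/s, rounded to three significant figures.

ω = 11.69 rad/s (converted from 1.86 rev/s).
The rod makes angle φ with the slider axis where L sinφ = r sinθ; differentiating, L cosφ·φ̇ = r ω cosθ.
L cosφ = √(L² − r² sin²θ) = 0.26763 m.
|ω_rod| = r ω |cosθ| / √(L² − r² sin²θ) = 0.072·11.69·0.80593/0.26763 = 2.5339 rad/s.

2.53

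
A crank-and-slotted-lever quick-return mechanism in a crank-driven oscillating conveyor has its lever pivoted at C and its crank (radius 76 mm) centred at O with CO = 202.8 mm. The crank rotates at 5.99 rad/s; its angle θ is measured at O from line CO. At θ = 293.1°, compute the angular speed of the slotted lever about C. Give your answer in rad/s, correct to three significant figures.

ω = 5.99 rad/s
Crank pin A relative to C: A = (d + r cosθ, r sinθ); lever angle φ = atan2(r sinθ, d + r cosθ).
Differentiating tanφ: φ̇ = rω(d cosθ + r)/(d² + r² + 2dr cosθ).
d² + r² + 2dr cosθ = |CA|² = 0.0589979 m²;  d cosθ + r = +0.15557 m.
|ω_lever| = |0.076·5.99·+0.15557| / 0.0589979 = 1.2004 rad/s.

1.20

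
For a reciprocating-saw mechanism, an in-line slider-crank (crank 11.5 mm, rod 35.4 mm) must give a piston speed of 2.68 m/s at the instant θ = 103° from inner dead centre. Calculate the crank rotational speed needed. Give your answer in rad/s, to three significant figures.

For an in-line slider-crank, |v_piston| = rω|sinθ|·[1 + r cosθ/√(L² − r² sin²θ)].
With r = 0.0115 m, L = 0.0354 m, θ = 103°: the bracketed kinematic factor |dx/dθ| = 0.010342 m.
ω = v/|dx/dθ| = 2.68/0.010342 = 259.14 rad/s.

259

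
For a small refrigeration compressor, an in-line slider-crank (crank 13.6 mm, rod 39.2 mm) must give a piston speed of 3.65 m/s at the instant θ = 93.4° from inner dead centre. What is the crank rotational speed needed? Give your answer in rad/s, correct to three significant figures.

For an in-line slider-crank, |v_piston| = rω|sinθ|·[1 + r cosθ/√(L² − r² sin²θ)].
With r = 0.0136 m, L = 0.0392 m, θ = 93.4°: the bracketed kinematic factor |dx/dθ| = 0.013278 m.
ω = v/|dx/dθ| = 3.65/0.013278 = 274.88 rad/s.

275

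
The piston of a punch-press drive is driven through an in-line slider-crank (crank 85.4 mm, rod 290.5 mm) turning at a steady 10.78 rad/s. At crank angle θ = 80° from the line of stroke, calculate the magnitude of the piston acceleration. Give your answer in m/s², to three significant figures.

1.13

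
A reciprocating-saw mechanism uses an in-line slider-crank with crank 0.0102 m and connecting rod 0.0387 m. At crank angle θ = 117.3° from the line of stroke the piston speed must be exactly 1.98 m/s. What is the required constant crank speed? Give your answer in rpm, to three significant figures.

For an in-line slider-crank, |v_piston| = rω|sinθ|·[1 + r cosθ/√(L² − r² sin²θ)].
With r = 0.0102 m, L = 0.0387 m, θ = 117.3°: the bracketed kinematic factor |dx/dθ| = 0.0079369 m.
ω = v/|dx/dθ| = 1.98/0.0079369 = 249.47 rad/s.
N = 60ω/(2π) = 2382.3 rpm.

2380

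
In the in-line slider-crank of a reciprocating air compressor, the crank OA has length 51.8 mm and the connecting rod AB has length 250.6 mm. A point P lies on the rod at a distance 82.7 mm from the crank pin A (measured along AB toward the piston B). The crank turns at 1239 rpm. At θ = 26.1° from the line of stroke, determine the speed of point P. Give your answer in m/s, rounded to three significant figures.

ω = 129.7 rad/s.  Crank-pin speed |V_A| = rω = 6.7209 m/s, perpendicular to OA.
Rod angle: sinφ = −(r/L) sinθ ⇒ φ = -5.218°; ω_rod = −rω cosθ/√(L²−r²sin²θ) = -24.185 rad/s.
V_P = V_A + ω_rod × AP, with AP = 0.0827 m along the rod.
Components: V_Px = −rω sinθ − a·ω_rod·sinφ = -3.1387 m/s;  V_Py = rω cosθ + a·ω_rod·cosφ = +4.0438 m/s.
|V_P| = √(V_Px² + V_Py²) = 5.1189 m/s.

5.12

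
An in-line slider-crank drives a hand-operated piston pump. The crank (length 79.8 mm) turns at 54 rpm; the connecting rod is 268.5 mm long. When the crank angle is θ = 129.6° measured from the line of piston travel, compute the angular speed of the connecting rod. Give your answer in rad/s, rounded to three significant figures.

ω = 5.655 rad/s (converted from 54 rpm).
The rod makes angle φ with the slider axis where L sinφ = r sinθ; differentiating, L cosφ·φ̇ = r ω cosθ.
L cosφ = √(L² − r² sin²θ) = 0.26136 m.
|ω_rod| = r ω |cosθ| / √(L² − r² sin²θ) = 0.0798·5.655·0.63742/0.26136 = 1.1005 rad/s.

1.10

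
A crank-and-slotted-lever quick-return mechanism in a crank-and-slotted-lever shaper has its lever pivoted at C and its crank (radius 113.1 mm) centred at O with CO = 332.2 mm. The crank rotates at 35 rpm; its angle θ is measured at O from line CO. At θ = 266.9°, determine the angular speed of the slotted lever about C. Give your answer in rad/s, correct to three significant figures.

0.331

ω = 3.665 rad/s (from 35 rpm).
Crank pin A relative to C: A = (d + r cosθ, r sinθ); lever angle φ = atan2(r sinθ, d + r cosθ).
Differentiating tanφ: φ̇ = rω(d cosθ + r)/(d² + r² + 2dr cosθ).
d² + r² + 2dr cosθ = |CA|² = 0.119085 m²;  d cosθ + r = +0.095135 m.
|ω_lever| = |0.1131·3.665·+0.095135| / 0.119085 = 0.33116 rad/s.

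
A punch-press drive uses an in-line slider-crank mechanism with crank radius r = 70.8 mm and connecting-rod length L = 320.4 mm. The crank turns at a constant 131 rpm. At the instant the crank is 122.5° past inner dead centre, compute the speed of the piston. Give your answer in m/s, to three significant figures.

ω = 2π·131/60 = 13.72 rad/s
For an in-line slider-crank, x = r cosθ + √(L² − r² sin²θ), so v = −rω sinθ·[1 + r cosθ/√(L² − r² sin²θ)].
With r = 0.0708 m, L = 0.3204 m, θ = 122.5°: √(L² − r² sin²θ) = 0.31479 m.
v = −0.0708·13.72·0.84339·[1 + 0.0708·-0.53730/0.31479] = -0.72016 m/s.
|v| = 0.72016 m/s.

0.720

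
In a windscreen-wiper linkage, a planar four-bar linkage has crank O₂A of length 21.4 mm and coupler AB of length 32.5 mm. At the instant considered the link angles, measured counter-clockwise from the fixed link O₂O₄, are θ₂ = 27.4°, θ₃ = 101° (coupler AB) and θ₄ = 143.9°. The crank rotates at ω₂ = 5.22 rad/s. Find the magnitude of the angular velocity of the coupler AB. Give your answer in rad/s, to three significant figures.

ω₂ = 5.22 rad/s
Differentiating the loop-closure r₂e^{iθ₂}+r₃e^{iθ₃}=r₁+r₄e^{iθ₄} gives r₂ω₂e^{iθ₂}+r₃ω₃e^{iθ₃}=r₄ω₄e^{iθ₄}.
Eliminating the other unknown: ω₃ = r₂ω₂ sin(θ₄−θ₂) / [r₃ sin(θ₃−θ₄)].
Numerator sine = +0.89493; denominator sine = -0.68072.
Result = 0.0214·5.22·(+0.89493) / (0.0325·(-0.68072)) = -4.5188 rad/s; magnitude 4.5188 rad/s.

4.52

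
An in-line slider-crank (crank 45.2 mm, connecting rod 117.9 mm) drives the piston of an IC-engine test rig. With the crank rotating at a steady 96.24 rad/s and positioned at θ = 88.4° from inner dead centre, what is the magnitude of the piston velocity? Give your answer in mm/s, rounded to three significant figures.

ω = 96.24 rad/s
For an in-line slider-crank, x = r cosθ + √(L² − r² sin²θ), so v = −rω sinθ·[1 + r cosθ/√(L² − r² sin²θ)].
With r = 0.0452 m, L = 0.1179 m, θ = 88.4°: √(L² − r² sin²θ) = 0.1089 m.
v = −0.0452·96.24·0.99961·[1 + 0.0452·0.02792/0.1089] = -4.3987 m/s.
|v| = 4.3987 m/s = 4398.7 mm/s.

4400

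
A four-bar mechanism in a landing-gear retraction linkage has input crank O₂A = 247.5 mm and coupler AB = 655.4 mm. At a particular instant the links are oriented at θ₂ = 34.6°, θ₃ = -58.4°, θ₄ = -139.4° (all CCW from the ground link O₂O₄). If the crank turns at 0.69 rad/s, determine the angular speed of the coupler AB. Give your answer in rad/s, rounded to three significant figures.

0.0276

ω₂ = 0.69 rad/s
Differentiating the loop-closure r₂e^{iθ₂}+r₃e^{iθ₃}=r₁+r₄e^{iθ₄} gives r₂ω₂e^{iθ₂}+r₃ω₃e^{iθ₃}=r₄ω₄e^{iθ₄}.
Eliminating the other unknown: ω₃ = r₂ω₂ sin(θ₄−θ₂) / [r₃ sin(θ₃−θ₄)].
Numerator sine = -0.10453; denominator sine = +0.98769.
Result = 0.2475·0.69·(-0.10453) / (0.6554·(+0.98769)) = -0.027576 rad/s; magnitude 0.027576 rad/s.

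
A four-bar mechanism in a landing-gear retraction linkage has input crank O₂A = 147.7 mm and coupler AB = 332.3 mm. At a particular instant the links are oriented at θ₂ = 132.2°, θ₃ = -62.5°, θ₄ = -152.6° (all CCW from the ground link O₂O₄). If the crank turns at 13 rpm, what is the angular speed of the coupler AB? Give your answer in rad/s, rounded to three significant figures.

ω₂ = 1.361 rad/s (from 13 rpm).
Differentiating the loop-closure r₂e^{iθ₂}+r₃e^{iθ₃}=r₁+r₄e^{iθ₄} gives r₂ω₂e^{iθ₂}+r₃ω₃e^{iθ₃}=r₄ω₄e^{iθ₄}.
Eliminating the other unknown: ω₃ = r₂ω₂ sin(θ₄−θ₂) / [r₃ sin(θ₃−θ₄)].
Numerator sine = +0.96682; denominator sine = +1.00000.
Result = 0.1477·1.361·(+0.96682) / (0.3323·(+1.00000)) = +0.58502 rad/s; magnitude 0.58502 rad/s.

0.585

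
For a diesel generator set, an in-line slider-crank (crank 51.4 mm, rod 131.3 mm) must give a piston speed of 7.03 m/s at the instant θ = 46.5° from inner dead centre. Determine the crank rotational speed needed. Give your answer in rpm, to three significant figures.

1410

For an in-line slider-crank, |v_piston| = rω|sinθ|·[1 + r cosθ/√(L² − r² sin²θ)].
With r = 0.0514 m, L = 0.1313 m, θ = 46.5°: the bracketed kinematic factor |dx/dθ| = 0.047763 m.
ω = v/|dx/dθ| = 7.03/0.047763 = 147.19 rad/s.
N = 60ω/(2π) = 1405.5 rpm.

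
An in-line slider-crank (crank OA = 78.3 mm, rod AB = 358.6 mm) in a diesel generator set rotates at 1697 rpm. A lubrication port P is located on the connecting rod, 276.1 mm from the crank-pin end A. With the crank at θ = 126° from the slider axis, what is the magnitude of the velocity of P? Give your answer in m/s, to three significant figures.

ω = 177.7 rad/s.  Crank-pin speed |V_A| = rω = 13.915 m/s, perpendicular to OA.
Rod angle: sinφ = −(r/L) sinθ ⇒ φ = -10.175°; ω_rod = −rω cosθ/√(L²−r²sin²θ) = +23.172 rad/s.
V_P = V_A + ω_rod × AP, with AP = 0.2761 m along the rod.
Components: V_Px = −rω sinθ − a·ω_rod·sinφ = -10.127 m/s;  V_Py = rω cosθ + a·ω_rod·cosφ = -1.8816 m/s.
|V_P| = √(V_Px² + V_Py²) = 10.3 m/s.

10.3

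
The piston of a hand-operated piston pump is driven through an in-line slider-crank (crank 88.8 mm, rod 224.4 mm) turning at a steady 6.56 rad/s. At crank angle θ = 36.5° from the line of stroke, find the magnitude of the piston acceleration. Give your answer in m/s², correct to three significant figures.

3.59

ω = 6.56 rad/s
x(θ) = r cosθ + √(L² − r² sin²θ); with ω constant, a = ω²·d²x/dθ².
d²x/dθ² = −r cosθ − r²(cos2θ)/√u − r⁴ sin²2θ/(4u^{3/2}),  u = L² − r² sin²θ = 0.0475654 m².
Substituting r = 0.0888 m, L = 0.2244 m, θ = 36.5°: d²x/dθ² = -0.083324 m.
a = ω²·d²x/dθ² = (6.56)²·(-0.083324) = -3.5857 m/s²;  |a| = 3.5857 m/s².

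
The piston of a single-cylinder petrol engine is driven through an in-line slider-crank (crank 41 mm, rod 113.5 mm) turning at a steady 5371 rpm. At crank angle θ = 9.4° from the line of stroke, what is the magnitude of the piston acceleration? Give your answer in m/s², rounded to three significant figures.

17300

ω = 2π·5371/60 = 562.4 rad/s
x(θ) = r cosθ + √(L² − r² sin²θ); with ω constant, a = ω²·d²x/dθ².
d²x/dθ² = −r cosθ − r²(cos2θ)/√u − r⁴ sin²2θ/(4u^{3/2}),  u = L² − r² sin²θ = 0.0128374 m².
Substituting r = 0.041 m, L = 0.1135 m, θ = 9.4°: d²x/dθ² = -0.054545 m.
a = ω²·d²x/dθ² = (562.4)²·(-0.054545) = -17255 m/s²;  |a| = 17255 m/s².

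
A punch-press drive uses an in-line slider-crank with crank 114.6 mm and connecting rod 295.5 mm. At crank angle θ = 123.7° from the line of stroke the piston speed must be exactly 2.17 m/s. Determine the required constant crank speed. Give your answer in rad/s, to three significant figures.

For an in-line slider-crank, |v_piston| = rω|sinθ|·[1 + r cosθ/√(L² − r² sin²θ)].
With r = 0.1146 m, L = 0.2955 m, θ = 123.7°: the bracketed kinematic factor |dx/dθ| = 0.073667 m.
ω = v/|dx/dθ| = 2.17/0.073667 = 29.457 rad/s.

29.5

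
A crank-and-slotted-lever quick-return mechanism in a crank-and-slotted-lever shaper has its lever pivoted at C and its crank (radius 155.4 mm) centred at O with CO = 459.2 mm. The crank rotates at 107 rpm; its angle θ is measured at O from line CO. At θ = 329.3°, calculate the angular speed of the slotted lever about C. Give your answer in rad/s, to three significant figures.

ω = 11.21 rad/s (from 107 rpm).
Crank pin A relative to C: A = (d + r cosθ, r sinθ); lever angle φ = atan2(r sinθ, d + r cosθ).
Differentiating tanφ: φ̇ = rω(d cosθ + r)/(d² + r² + 2dr cosθ).
d² + r² + 2dr cosθ = |CA|² = 0.357731 m²;  d cosθ + r = +0.55024 m.
|ω_lever| = |0.1554·11.21·+0.55024| / 0.357731 = 2.6783 rad/s.

2.68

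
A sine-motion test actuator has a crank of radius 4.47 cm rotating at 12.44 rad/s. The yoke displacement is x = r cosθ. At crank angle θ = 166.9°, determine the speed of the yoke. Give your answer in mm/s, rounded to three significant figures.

ω = 12.44 rad/s
x = r cosθ ⇒ ẋ = −rω sinθ.
|v| = rω|sinθ| = 0.0447·12.44·|sin 166.9°| = 0.12603 m/s = 126.03 mm/s.

126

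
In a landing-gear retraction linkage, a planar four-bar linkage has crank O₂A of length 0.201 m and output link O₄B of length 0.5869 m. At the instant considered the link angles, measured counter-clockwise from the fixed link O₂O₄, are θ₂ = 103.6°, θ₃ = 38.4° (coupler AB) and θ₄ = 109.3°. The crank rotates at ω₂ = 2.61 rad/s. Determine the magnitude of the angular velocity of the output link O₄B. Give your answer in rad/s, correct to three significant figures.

0.859

ω₂ = 2.61 rad/s
Differentiating the loop-closure r₂e^{iθ₂}+r₃e^{iθ₃}=r₁+r₄e^{iθ₄} gives r₂ω₂e^{iθ₂}+r₃ω₃e^{iθ₃}=r₄ω₄e^{iθ₄}.
Eliminating the other unknown: ω₄ = r₂ω₂ sin(θ₂−θ₃) / [r₄ sin(θ₄−θ₃)].
Numerator sine = +0.90778; denominator sine = +0.94495.
Result = 0.201·2.61·(+0.90778) / (0.5869·(+0.94495)) = +0.8587 rad/s; magnitude 0.8587 rad/s.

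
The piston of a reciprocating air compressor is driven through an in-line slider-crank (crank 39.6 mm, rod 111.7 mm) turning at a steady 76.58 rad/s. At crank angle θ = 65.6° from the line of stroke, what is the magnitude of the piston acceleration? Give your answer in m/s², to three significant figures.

ω = 76.58 rad/s
x(θ) = r cosθ + √(L² − r² sin²θ); with ω constant, a = ω²·d²x/dθ².
d²x/dθ² = −r cosθ − r²(cos2θ)/√u − r⁴ sin²2θ/(4u^{3/2}),  u = L² − r² sin²θ = 0.0111763 m².
Substituting r = 0.0396 m, L = 0.1117 m, θ = 65.6°: d²x/dθ² = -0.0068829 m.
a = ω²·d²x/dθ² = (76.58)²·(-0.0068829) = -40.365 m/s²;  |a| = 40.365 m/s².

40.4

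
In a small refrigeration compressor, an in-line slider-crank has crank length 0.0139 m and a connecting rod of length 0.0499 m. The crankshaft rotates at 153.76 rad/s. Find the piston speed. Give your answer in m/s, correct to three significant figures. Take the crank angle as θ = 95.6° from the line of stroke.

ω = 153.8 rad/s
For an in-line slider-crank, x = r cosθ + √(L² − r² sin²θ), so v = −rω sinθ·[1 + r cosθ/√(L² − r² sin²θ)].
With r = 0.0139 m, L = 0.0499 m, θ = 95.6°: √(L² − r² sin²θ) = 0.047944 m.
v = −0.0139·153.8·0.99523·[1 + 0.0139·-0.09758/0.047944] = -2.0669 m/s.
|v| = 2.0669 m/s.

2.07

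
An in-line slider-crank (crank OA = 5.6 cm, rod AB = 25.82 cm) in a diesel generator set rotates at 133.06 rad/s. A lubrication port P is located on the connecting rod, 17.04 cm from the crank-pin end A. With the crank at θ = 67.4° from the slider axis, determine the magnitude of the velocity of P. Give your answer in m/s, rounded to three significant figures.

7.33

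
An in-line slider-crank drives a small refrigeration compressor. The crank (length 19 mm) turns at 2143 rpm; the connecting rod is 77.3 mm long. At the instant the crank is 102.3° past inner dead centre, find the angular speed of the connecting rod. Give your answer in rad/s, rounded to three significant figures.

12.1

ω = 224.4 rad/s (converted from 2143 rpm).
The rod makes angle φ with the slider axis where L sinφ = r sinθ; differentiating, L cosφ·φ̇ = r ω cosθ.
L cosφ = √(L² − r² sin²θ) = 0.075038 m.
|ω_rod| = r ω |cosθ| / √(L² − r² sin²θ) = 0.019·224.4·0.21303/0.075038 = 12.105 rad/s.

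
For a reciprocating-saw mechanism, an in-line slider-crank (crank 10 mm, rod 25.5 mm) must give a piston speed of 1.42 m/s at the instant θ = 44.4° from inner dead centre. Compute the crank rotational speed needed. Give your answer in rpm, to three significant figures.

1500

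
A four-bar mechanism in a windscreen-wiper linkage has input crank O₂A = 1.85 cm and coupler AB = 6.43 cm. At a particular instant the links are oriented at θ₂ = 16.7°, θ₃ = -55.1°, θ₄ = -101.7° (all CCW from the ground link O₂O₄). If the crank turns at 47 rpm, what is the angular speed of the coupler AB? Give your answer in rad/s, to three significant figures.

ω₂ = 4.922 rad/s (from 47 rpm).
Differentiating the loop-closure r₂e^{iθ₂}+r₃e^{iθ₃}=r₁+r₄e^{iθ₄} gives r₂ω₂e^{iθ₂}+r₃ω₃e^{iθ₃}=r₄ω₄e^{iθ₄}.
Eliminating the other unknown: ω₃ = r₂ω₂ sin(θ₄−θ₂) / [r₃ sin(θ₃−θ₄)].
Numerator sine = -0.87965; denominator sine = +0.72657.
Result = 0.0185·4.922·(-0.87965) / (0.0643·(+0.72657)) = -1.7144 rad/s; magnitude 1.7144 rad/s.

1.71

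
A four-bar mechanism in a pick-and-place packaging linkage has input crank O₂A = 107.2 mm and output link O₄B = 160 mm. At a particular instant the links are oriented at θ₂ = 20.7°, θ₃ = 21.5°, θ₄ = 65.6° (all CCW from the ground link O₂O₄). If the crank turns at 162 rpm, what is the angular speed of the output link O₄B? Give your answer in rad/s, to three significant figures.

0.228

ω₂ = 16.96 rad/s (from 162 rpm).
Differentiating the loop-closure r₂e^{iθ₂}+r₃e^{iθ₃}=r₁+r₄e^{iθ₄} gives r₂ω₂e^{iθ₂}+r₃ω₃e^{iθ₃}=r₄ω₄e^{iθ₄}.
Eliminating the other unknown: ω₄ = r₂ω₂ sin(θ₂−θ₃) / [r₄ sin(θ₄−θ₃)].
Numerator sine = -0.01396; denominator sine = +0.69591.
Result = 0.1072·16.96·(-0.01396) / (0.16·(+0.69591)) = -0.22804 rad/s; magnitude 0.22804 rad/s.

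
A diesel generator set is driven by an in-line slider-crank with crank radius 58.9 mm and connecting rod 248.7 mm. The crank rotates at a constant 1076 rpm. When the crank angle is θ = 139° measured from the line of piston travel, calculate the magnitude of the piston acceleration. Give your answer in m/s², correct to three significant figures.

ω = 2π·1076/60 = 112.7 rad/s
x(θ) = r cosθ + √(L² − r² sin²θ); with ω constant, a = ω²·d²x/dθ².
d²x/dθ² = −r cosθ − r²(cos2θ)/√u − r⁴ sin²2θ/(4u^{3/2}),  u = L² − r² sin²θ = 0.0603585 m².
Substituting r = 0.0589 m, L = 0.2487 m, θ = 139°: d²x/dθ² = +0.042288 m.
a = ω²·d²x/dθ² = (112.7)²·(+0.042288) = +536.91 m/s²;  |a| = 536.91 m/s².

537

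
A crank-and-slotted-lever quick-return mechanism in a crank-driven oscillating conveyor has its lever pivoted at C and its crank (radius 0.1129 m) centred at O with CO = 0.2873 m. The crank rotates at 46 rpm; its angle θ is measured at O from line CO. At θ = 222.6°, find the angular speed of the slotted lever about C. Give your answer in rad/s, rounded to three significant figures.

ω = 4.817 rad/s (from 46 rpm).
Crank pin A relative to C: A = (d + r cosθ, r sinθ); lever angle φ = atan2(r sinθ, d + r cosθ).
Differentiating tanφ: φ̇ = rω(d cosθ + r)/(d² + r² + 2dr cosθ).
d² + r² + 2dr cosθ = |CA|² = 0.0475354 m²;  d cosθ + r = -0.098581 m.
|ω_lever| = |0.1129·4.817·-0.098581| / 0.0475354 = 1.1279 rad/s.

1.13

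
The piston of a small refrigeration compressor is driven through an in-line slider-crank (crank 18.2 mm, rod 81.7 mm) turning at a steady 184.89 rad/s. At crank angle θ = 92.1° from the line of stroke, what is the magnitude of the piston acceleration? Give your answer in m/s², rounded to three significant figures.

ω = 184.9 rad/s
x(θ) = r cosθ + √(L² − r² sin²θ); with ω constant, a = ω²·d²x/dθ².
d²x/dθ² = −r cosθ − r²(cos2θ)/√u − r⁴ sin²2θ/(4u^{3/2}),  u = L² − r² sin²θ = 0.00634409 m².
Substituting r = 0.0182 m, L = 0.0817 m, θ = 92.1°: d²x/dθ² = +0.0048142 m.
a = ω²·d²x/dθ² = (184.9)²·(+0.0048142) = +164.57 m/s²;  |a| = 164.57 m/s².

165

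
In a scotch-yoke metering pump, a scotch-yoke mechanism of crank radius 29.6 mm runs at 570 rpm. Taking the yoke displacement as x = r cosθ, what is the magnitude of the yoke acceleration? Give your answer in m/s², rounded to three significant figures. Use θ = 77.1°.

ω = 59.69 rad/s (from 570 rpm).
x = r cosθ ⇒ ẍ = −rω² cosθ (ω constant).
|a| = rω²|cosθ| = 0.0296·(59.69)²·|cos 77.1°| = 23.545 m/s².

23.5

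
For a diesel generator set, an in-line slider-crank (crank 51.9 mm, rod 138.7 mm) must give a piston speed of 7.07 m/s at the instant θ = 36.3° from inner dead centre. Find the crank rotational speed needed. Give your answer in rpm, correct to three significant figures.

For an in-line slider-crank, |v_piston| = rω|sinθ|·[1 + r cosθ/√(L² − r² sin²θ)].
With r = 0.0519 m, L = 0.1387 m, θ = 36.3°: the bracketed kinematic factor |dx/dθ| = 0.040227 m.
ω = v/|dx/dθ| = 7.07/0.040227 = 175.75 rad/s.
N = 60ω/(2π) = 1678.3 rpm.

1680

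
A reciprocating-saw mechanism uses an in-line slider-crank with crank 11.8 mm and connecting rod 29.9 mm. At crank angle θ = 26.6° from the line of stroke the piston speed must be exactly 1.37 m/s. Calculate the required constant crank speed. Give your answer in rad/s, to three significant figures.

191

For an in-line slider-crank, |v_piston| = rω|sinθ|·[1 + r cosθ/√(L² − r² sin²θ)].
With r = 0.0118 m, L = 0.0299 m, θ = 26.6°: the bracketed kinematic factor |dx/dθ| = 0.0071778 m.
ω = v/|dx/dθ| = 1.37/0.0071778 = 190.87 rad/s.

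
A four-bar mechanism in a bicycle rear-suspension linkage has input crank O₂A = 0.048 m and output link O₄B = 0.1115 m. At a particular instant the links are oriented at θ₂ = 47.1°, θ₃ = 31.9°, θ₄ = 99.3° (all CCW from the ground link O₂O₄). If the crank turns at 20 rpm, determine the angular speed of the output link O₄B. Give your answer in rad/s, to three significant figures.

ω₂ = 2.094 rad/s (from 20 rpm).
Differentiating the loop-closure r₂e^{iθ₂}+r₃e^{iθ₃}=r₁+r₄e^{iθ₄} gives r₂ω₂e^{iθ₂}+r₃ω₃e^{iθ₃}=r₄ω₄e^{iθ₄}.
Eliminating the other unknown: ω₄ = r₂ω₂ sin(θ₂−θ₃) / [r₄ sin(θ₄−θ₃)].
Numerator sine = +0.26219; denominator sine = +0.92321.
Result = 0.048·2.094·(+0.26219) / (0.1115·(+0.92321)) = +0.25606 rad/s; magnitude 0.25606 rad/s.

0.256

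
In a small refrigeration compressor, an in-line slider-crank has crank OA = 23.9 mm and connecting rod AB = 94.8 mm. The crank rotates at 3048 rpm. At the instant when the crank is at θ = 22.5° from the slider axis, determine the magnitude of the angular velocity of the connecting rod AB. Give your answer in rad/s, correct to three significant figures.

74.7

ω = 319.2 rad/s (converted from 3048 rpm).
The rod makes angle φ with the slider axis where L sinφ = r sinθ; differentiating, L cosφ·φ̇ = r ω cosθ.
L cosφ = √(L² − r² sin²θ) = 0.094358 m.
|ω_rod| = r ω |cosθ| / √(L² − r² sin²θ) = 0.0239·319.2·0.92388/0.094358 = 74.693 rad/s.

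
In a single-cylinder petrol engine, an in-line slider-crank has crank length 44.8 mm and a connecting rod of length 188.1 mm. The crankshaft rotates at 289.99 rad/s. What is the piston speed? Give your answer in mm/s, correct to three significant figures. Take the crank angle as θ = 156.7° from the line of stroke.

4010

ω = 290 rad/s
For an in-line slider-crank, x = r cosθ + √(L² − r² sin²θ), so v = −rω sinθ·[1 + r cosθ/√(L² − r² sin²θ)].
With r = 0.0448 m, L = 0.1881 m, θ = 156.7°: √(L² − r² sin²θ) = 0.18726 m.
v = −0.0448·290·0.39555·[1 + 0.0448·-0.91845/0.18726] = -4.0096 m/s.
|v| = 4.0096 m/s = 4009.6 mm/s.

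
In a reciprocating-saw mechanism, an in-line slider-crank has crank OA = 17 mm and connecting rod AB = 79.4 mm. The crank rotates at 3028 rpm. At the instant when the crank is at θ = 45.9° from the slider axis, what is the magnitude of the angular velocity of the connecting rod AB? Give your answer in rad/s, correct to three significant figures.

ω = 317.1 rad/s (converted from 3028 rpm).
The rod makes angle φ with the slider axis where L sinφ = r sinθ; differentiating, L cosφ·φ̇ = r ω cosθ.
L cosφ = √(L² − r² sin²θ) = 0.078456 m.
|ω_rod| = r ω |cosθ| / √(L² − r² sin²θ) = 0.017·317.1·0.69591/0.078456 = 47.815 rad/s.

47.8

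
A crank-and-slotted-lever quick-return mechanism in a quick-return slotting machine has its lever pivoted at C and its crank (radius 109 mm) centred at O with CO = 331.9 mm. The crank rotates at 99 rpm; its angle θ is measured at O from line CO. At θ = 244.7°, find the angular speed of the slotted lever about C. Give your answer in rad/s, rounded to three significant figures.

0.407

ω = 10.37 rad/s (from 99 rpm).
Crank pin A relative to C: A = (d + r cosθ, r sinθ); lever angle φ = atan2(r sinθ, d + r cosθ).
Differentiating tanφ: φ̇ = rω(d cosθ + r)/(d² + r² + 2dr cosθ).
d² + r² + 2dr cosθ = |CA|² = 0.0911175 m²;  d cosθ + r = -0.03284 m.
|ω_lever| = |0.109·10.37·-0.03284| / 0.0911175 = 0.40728 rad/s.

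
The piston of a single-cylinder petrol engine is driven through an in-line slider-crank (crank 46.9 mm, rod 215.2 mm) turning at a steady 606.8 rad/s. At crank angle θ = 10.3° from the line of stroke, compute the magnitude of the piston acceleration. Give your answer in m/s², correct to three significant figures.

20500

ω = 606.8 rad/s
x(θ) = r cosθ + √(L² − r² sin²θ); with ω constant, a = ω²·d²x/dθ².
d²x/dθ² = −r cosθ − r²(cos2θ)/√u − r⁴ sin²2θ/(4u^{3/2}),  u = L² − r² sin²θ = 0.0462407 m².
Substituting r = 0.0469 m, L = 0.2152 m, θ = 10.3°: d²x/dθ² = -0.055734 m.
a = ω²·d²x/dθ² = (606.8)²·(-0.055734) = -20522 m/s²;  |a| = 20522 m/s².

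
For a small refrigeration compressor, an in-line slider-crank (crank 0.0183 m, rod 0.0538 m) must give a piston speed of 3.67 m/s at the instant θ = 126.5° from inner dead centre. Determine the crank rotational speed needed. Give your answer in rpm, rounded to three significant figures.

3020

For an in-line slider-crank, |v_piston| = rω|sinθ|·[1 + r cosθ/√(L² − r² sin²θ)].
With r = 0.0183 m, L = 0.0538 m, θ = 126.5°: the bracketed kinematic factor |dx/dθ| = 0.011616 m.
ω = v/|dx/dθ| = 3.67/0.011616 = 315.94 rad/s.
N = 60ω/(2π) = 3017 rpm.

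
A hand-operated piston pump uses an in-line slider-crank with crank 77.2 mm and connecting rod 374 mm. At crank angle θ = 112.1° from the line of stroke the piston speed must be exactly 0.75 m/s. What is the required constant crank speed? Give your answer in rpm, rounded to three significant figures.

For an in-line slider-crank, |v_piston| = rω|sinθ|·[1 + r cosθ/√(L² − r² sin²θ)].
With r = 0.0772 m, L = 0.374 m, θ = 112.1°: the bracketed kinematic factor |dx/dθ| = 0.065869 m.
ω = v/|dx/dθ| = 0.75/0.065869 = 11.386 rad/s.
N = 60ω/(2π) = 108.73 rpm.

109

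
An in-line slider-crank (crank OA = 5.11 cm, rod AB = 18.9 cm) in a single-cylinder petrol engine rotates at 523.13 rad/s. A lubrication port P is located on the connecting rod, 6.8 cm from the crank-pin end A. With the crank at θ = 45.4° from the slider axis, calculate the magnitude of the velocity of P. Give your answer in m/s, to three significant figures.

ω = 523.1 rad/s.  Crank-pin speed |V_A| = rω = 26.732 m/s, perpendicular to OA.
Rod angle: sinφ = −(r/L) sinθ ⇒ φ = -11.099°; ω_rod = −rω cosθ/√(L²−r²sin²θ) = -101.2 rad/s.
V_P = V_A + ω_rod × AP, with AP = 0.068 m along the rod.
Components: V_Px = −rω sinθ − a·ω_rod·sinφ = -20.359 m/s;  V_Py = rω cosθ + a·ω_rod·cosφ = +12.017 m/s.
|V_P| = √(V_Px² + V_Py²) = 23.641 m/s.

23.6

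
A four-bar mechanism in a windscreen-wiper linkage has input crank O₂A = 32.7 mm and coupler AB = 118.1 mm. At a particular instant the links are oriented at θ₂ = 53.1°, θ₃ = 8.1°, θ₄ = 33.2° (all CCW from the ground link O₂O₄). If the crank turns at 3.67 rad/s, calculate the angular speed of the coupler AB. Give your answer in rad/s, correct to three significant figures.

0.815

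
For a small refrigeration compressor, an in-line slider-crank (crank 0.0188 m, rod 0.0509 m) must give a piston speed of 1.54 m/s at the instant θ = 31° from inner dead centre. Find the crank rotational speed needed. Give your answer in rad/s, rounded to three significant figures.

For an in-line slider-crank, |v_piston| = rω|sinθ|·[1 + r cosθ/√(L² − r² sin²θ)].
With r = 0.0188 m, L = 0.0509 m, θ = 31°: the bracketed kinematic factor |dx/dθ| = 0.012805 m.
ω = v/|dx/dθ| = 1.54/0.012805 = 120.26 rad/s.

120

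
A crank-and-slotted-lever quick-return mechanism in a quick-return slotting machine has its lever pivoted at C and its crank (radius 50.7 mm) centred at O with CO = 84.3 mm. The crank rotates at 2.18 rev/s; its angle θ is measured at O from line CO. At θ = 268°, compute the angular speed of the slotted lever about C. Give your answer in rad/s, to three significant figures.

ω = 13.7 rad/s (from 2.18 rev/s).
Crank pin A relative to C: A = (d + r cosθ, r sinθ); lever angle φ = atan2(r sinθ, d + r cosθ).
Differentiating tanφ: φ̇ = rω(d cosθ + r)/(d² + r² + 2dr cosθ).
d² + r² + 2dr cosθ = |CA|² = 0.00937866 m²;  d cosθ + r = +0.047758 m.
|ω_lever| = |0.0507·13.7·+0.047758| / 0.00937866 = 3.5363 rad/s.

3.54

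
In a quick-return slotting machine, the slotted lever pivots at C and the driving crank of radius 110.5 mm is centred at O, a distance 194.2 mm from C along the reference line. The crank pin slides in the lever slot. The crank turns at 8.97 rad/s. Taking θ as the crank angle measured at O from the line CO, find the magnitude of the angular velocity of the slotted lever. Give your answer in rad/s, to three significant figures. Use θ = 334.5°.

ω = 8.97 rad/s
Crank pin A relative to C: A = (d + r cosθ, r sinθ); lever angle φ = atan2(r sinθ, d + r cosθ).
Differentiating tanφ: φ̇ = rω(d cosθ + r)/(d² + r² + 2dr cosθ).
d² + r² + 2dr cosθ = |CA|² = 0.0886612 m²;  d cosθ + r = +0.28578 m.
|ω_lever| = |0.1105·8.97·+0.28578| / 0.0886612 = 3.1949 rad/s.

3.19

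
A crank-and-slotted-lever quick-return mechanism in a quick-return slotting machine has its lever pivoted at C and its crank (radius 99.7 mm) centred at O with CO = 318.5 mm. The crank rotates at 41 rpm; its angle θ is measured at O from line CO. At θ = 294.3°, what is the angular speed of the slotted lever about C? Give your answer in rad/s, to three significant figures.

0.718

ω = 4.294 rad/s (from 41 rpm).
Crank pin A relative to C: A = (d + r cosθ, r sinθ); lever angle φ = atan2(r sinθ, d + r cosθ).
Differentiating tanφ: φ̇ = rω(d cosθ + r)/(d² + r² + 2dr cosθ).
d² + r² + 2dr cosθ = |CA|² = 0.137517 m²;  d cosθ + r = +0.23077 m.
|ω_lever| = |0.0997·4.294·+0.23077| / 0.137517 = 0.71833 rad/s.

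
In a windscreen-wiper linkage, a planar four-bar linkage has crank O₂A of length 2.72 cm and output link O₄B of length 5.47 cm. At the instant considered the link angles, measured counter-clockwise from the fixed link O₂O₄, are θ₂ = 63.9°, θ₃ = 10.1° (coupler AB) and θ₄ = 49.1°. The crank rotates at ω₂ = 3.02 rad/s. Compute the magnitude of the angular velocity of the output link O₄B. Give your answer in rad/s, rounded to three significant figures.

ω₂ = 3.02 rad/s
Differentiating the loop-closure r₂e^{iθ₂}+r₃e^{iθ₃}=r₁+r₄e^{iθ₄} gives r₂ω₂e^{iθ₂}+r₃ω₃e^{iθ₃}=r₄ω₄e^{iθ₄}.
Eliminating the other unknown: ω₄ = r₂ω₂ sin(θ₂−θ₃) / [r₄ sin(θ₄−θ₃)].
Numerator sine = +0.80696; denominator sine = +0.62932.
Result = 0.0272·3.02·(+0.80696) / (0.0547·(+0.62932)) = +1.9256 rad/s; magnitude 1.9256 rad/s.

1.93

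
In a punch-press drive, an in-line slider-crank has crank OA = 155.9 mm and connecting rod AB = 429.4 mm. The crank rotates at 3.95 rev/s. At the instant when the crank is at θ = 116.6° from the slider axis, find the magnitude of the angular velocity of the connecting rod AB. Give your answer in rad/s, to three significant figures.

ω = 24.82 rad/s (converted from 3.95 rev/s).
The rod makes angle φ with the slider axis where L sinφ = r sinθ; differentiating, L cosφ·φ̇ = r ω cosθ.
L cosφ = √(L² − r² sin²θ) = 0.40614 m.
|ω_rod| = r ω |cosθ| / √(L² − r² sin²θ) = 0.1559·24.82·0.44776/0.40614 = 4.2657 rad/s.

4.27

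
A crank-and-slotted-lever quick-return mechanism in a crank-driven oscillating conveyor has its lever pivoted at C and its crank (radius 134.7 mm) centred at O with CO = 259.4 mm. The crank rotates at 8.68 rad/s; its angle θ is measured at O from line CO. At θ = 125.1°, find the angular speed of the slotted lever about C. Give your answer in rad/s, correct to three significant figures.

ω = 8.68 rad/s
Crank pin A relative to C: A = (d + r cosθ, r sinθ); lever angle φ = atan2(r sinθ, d + r cosθ).
Differentiating tanφ: φ̇ = rω(d cosθ + r)/(d² + r² + 2dr cosθ).
d² + r² + 2dr cosθ = |CA|² = 0.0452497 m²;  d cosθ + r = -0.014456 m.
|ω_lever| = |0.1347·8.68·-0.014456| / 0.0452497 = 0.37353 rad/s.

0.374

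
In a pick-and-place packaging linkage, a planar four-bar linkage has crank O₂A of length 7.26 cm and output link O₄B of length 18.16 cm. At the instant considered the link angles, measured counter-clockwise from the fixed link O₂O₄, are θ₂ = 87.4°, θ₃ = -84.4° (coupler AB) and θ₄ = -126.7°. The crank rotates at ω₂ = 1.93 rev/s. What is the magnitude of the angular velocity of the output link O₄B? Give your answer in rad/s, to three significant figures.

ω₂ = 12.13 rad/s (from 1.93 rev/s).
Differentiating the loop-closure r₂e^{iθ₂}+r₃e^{iθ₃}=r₁+r₄e^{iθ₄} gives r₂ω₂e^{iθ₂}+r₃ω₃e^{iθ₃}=r₄ω₄e^{iθ₄}.
Eliminating the other unknown: ω₄ = r₂ω₂ sin(θ₂−θ₃) / [r₄ sin(θ₄−θ₃)].
Numerator sine = +0.14263; denominator sine = -0.67301.
Result = 0.0726·12.13·(+0.14263) / (0.1816·(-0.67301)) = -1.0274 rad/s; magnitude 1.0274 rad/s.

1.03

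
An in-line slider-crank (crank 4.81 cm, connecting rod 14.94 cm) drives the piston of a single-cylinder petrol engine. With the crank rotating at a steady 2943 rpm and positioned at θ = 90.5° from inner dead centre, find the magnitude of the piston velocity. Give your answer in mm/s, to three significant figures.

ω = 2π·2943/60 = 308.2 rad/s
For an in-line slider-crank, x = r cosθ + √(L² − r² sin²θ), so v = −rω sinθ·[1 + r cosθ/√(L² − r² sin²θ)].
With r = 0.0481 m, L = 0.1494 m, θ = 90.5°: √(L² − r² sin²θ) = 0.14145 m.
v = −0.0481·308.2·0.99996·[1 + 0.0481·-0.00873/0.14145] = -14.779 m/s.
|v| = 14.779 m/s = 14779 mm/s.

14800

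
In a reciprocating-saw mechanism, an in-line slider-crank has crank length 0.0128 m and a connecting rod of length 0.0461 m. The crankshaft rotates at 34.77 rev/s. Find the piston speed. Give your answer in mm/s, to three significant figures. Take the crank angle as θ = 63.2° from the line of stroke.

2820

ω = 2π·34.8 = 218.5 rad/s
For an in-line slider-crank, x = r cosθ + √(L² − r² sin²θ), so v = −rω sinθ·[1 + r cosθ/√(L² − r² sin²θ)].
With r = 0.0128 m, L = 0.0461 m, θ = 63.2°: √(L² − r² sin²θ) = 0.044662 m.
v = −0.0128·218.5·0.89259·[1 + 0.0128·0.45088/0.044662] = -2.8185 m/s.
|v| = 2.8185 m/s = 2818.5 mm/s.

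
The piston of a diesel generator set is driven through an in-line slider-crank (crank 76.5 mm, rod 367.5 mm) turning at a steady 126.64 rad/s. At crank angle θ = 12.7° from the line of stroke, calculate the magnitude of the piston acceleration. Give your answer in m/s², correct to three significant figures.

ω = 126.6 rad/s
x(θ) = r cosθ + √(L² − r² sin²θ); with ω constant, a = ω²·d²x/dθ².
d²x/dθ² = −r cosθ − r²(cos2θ)/√u − r⁴ sin²2θ/(4u^{3/2}),  u = L² − r² sin²θ = 0.134773 m².
Substituting r = 0.0765 m, L = 0.3675 m, θ = 12.7°: d²x/dθ² = -0.08906 m.
a = ω²·d²x/dθ² = (126.6)²·(-0.08906) = -1428.3 m/s²;  |a| = 1428.3 m/s².

1430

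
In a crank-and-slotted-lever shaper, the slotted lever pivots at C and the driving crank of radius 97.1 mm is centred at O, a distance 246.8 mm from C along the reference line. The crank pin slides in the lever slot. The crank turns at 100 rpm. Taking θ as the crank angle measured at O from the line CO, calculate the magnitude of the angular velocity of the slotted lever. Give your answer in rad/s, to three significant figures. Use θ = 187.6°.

ω = 10.47 rad/s (from 100 rpm).
Crank pin A relative to C: A = (d + r cosθ, r sinθ); lever angle φ = atan2(r sinθ, d + r cosθ).
Differentiating tanφ: φ̇ = rω(d cosθ + r)/(d² + r² + 2dr cosθ).
d² + r² + 2dr cosθ = |CA|² = 0.0228311 m²;  d cosθ + r = -0.14753 m.
|ω_lever| = |0.0971·10.47·-0.14753| / 0.0228311 = 6.5706 rad/s.

6.57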